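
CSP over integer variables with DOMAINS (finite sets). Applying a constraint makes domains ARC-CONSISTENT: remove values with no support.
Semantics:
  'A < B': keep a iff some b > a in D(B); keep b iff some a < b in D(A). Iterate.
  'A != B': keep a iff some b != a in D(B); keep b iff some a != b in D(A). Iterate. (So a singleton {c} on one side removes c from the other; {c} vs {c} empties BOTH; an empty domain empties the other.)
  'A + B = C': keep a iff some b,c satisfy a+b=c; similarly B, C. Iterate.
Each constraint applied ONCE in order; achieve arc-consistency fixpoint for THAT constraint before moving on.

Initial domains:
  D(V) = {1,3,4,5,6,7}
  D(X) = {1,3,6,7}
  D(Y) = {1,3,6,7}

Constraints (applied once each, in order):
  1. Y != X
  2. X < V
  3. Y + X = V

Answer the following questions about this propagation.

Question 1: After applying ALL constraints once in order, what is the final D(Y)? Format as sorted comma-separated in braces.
Answer: {1,3,6}

Derivation:
Constraint 1 (Y != X) on D(Y)={1,3,6,7} D(X)={1,3,6,7}: no change
Constraint 2 (X < V) on D(X)={1,3,6,7} D(V)={1,3,4,5,6,7}: X {1,3,6,7}->{1,3,6}; V {1,3,4,5,6,7}->{3,4,5,6,7}
Constraint 3 (Y + X = V) on D(Y)={1,3,6,7} D(X)={1,3,6} D(V)={3,4,5,6,7}: Y {1,3,6,7}->{1,3,6}; V {3,4,5,6,7}->{4,6,7}
So after all 3 constraints: D(Y) = {1,3,6}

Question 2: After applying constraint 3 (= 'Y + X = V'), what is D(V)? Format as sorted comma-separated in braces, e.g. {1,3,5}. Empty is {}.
Constraint 1 (Y != X) on D(Y)={1,3,6,7} D(X)={1,3,6,7}: no change
Constraint 2 (X < V) on D(X)={1,3,6,7} D(V)={1,3,4,5,6,7}: X {1,3,6,7}->{1,3,6}; V {1,3,4,5,6,7}->{3,4,5,6,7}
Constraint 3 (Y + X = V) on D(Y)={1,3,6,7} D(X)={1,3,6} D(V)={3,4,5,6,7}: Y {1,3,6,7}->{1,3,6}; V {3,4,5,6,7}->{4,6,7}
So after constraint 3: D(V) = {4,6,7}

Answer: {4,6,7}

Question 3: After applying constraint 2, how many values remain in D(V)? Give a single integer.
Constraint 1 (Y != X) on D(Y)={1,3,6,7} D(X)={1,3,6,7}: no change
Constraint 2 (X < V) on D(X)={1,3,6,7} D(V)={1,3,4,5,6,7}: X {1,3,6,7}->{1,3,6}; V {1,3,4,5,6,7}->{3,4,5,6,7}
So after constraint 2: D(V)={3,4,5,6,7}, size = 5

Answer: 5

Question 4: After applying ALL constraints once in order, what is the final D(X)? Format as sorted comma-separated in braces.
Answer: {1,3,6}

Derivation:
Constraint 1 (Y != X) on D(Y)={1,3,6,7} D(X)={1,3,6,7}: no change
Constraint 2 (X < V) on D(X)={1,3,6,7} D(V)={1,3,4,5,6,7}: X {1,3,6,7}->{1,3,6}; V {1,3,4,5,6,7}->{3,4,5,6,7}
Constraint 3 (Y + X = V) on D(Y)={1,3,6,7} D(X)={1,3,6} D(V)={3,4,5,6,7}: Y {1,3,6,7}->{1,3,6}; V {3,4,5,6,7}->{4,6,7}
So after all 3 constraints: D(X) = {1,3,6}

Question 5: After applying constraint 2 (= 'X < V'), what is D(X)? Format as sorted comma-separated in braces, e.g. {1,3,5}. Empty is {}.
Constraint 1 (Y != X) on D(Y)={1,3,6,7} D(X)={1,3,6,7}: no change
Constraint 2 (X < V) on D(X)={1,3,6,7} D(V)={1,3,4,5,6,7}: X {1,3,6,7}->{1,3,6}; V {1,3,4,5,6,7}->{3,4,5,6,7}
So after constraint 2: D(X) = {1,3,6}

Answer: {1,3,6}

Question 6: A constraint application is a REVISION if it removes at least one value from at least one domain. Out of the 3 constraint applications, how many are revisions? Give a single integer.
Answer: 2

Derivation:
Constraint 1 (Y != X) on D(Y)={1,3,6,7} D(X)={1,3,6,7}: no change => not a revision
Constraint 2 (X < V) on D(X)={1,3,6,7} D(V)={1,3,4,5,6,7}: X {1,3,6,7}->{1,3,6}; V {1,3,4,5,6,7}->{3,4,5,6,7} => REVISION
Constraint 3 (Y + X = V) on D(Y)={1,3,6,7} D(X)={1,3,6} D(V)={3,4,5,6,7}: Y {1,3,6,7}->{1,3,6}; V {3,4,5,6,7}->{4,6,7} => REVISION
Total revisions = 2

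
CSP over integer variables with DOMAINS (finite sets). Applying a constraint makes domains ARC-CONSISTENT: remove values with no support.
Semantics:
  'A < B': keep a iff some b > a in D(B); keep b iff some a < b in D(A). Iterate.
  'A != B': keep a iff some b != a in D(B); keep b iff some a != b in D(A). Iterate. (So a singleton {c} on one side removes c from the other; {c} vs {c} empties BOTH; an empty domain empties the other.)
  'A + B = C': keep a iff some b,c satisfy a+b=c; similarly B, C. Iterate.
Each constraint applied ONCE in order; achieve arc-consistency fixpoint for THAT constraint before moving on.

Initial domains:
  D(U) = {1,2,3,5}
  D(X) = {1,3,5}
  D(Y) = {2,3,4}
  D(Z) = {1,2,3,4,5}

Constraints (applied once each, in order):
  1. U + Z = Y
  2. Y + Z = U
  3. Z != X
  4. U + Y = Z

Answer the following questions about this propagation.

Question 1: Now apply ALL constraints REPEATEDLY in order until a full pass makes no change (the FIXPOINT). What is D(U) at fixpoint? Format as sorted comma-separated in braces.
pass 0 (initial): D(U)={1,2,3,5}
pass 1: U {1,2,3,5}->{}; X {1,3,5}->{3,5}; Y {2,3,4}->{}; Z {1,2,3,4,5}->{}
pass 2: X {3,5}->{}
pass 3: no change
Fixpoint after 3 passes: D(U) = {}

Answer: {}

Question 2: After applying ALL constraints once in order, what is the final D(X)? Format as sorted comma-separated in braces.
Answer: {3,5}

Derivation:
Constraint 1 (U + Z = Y) on D(U)={1,2,3,5} D(Z)={1,2,3,4,5} D(Y)={2,3,4}: U {1,2,3,5}->{1,2,3}; Z {1,2,3,4,5}->{1,2,3}
Constraint 2 (Y + Z = U) on D(Y)={2,3,4} D(Z)={1,2,3} D(U)={1,2,3}: Y {2,3,4}->{2}; Z {1,2,3}->{1}; U {1,2,3}->{3}
Constraint 3 (Z != X) on D(Z)={1} D(X)={1,3,5}: X {1,3,5}->{3,5}
Constraint 4 (U + Y = Z) on D(U)={3} D(Y)={2} D(Z)={1}: U {3}->{}; Y {2}->{}; Z {1}->{}
So after all 4 constraints: D(X) = {3,5}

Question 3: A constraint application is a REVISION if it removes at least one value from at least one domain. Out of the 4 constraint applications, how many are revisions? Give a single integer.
Constraint 1 (U + Z = Y) on D(U)={1,2,3,5} D(Z)={1,2,3,4,5} D(Y)={2,3,4}: U {1,2,3,5}->{1,2,3}; Z {1,2,3,4,5}->{1,2,3} => REVISION
Constraint 2 (Y + Z = U) on D(Y)={2,3,4} D(Z)={1,2,3} D(U)={1,2,3}: Y {2,3,4}->{2}; Z {1,2,3}->{1}; U {1,2,3}->{3} => REVISION
Constraint 3 (Z != X) on D(Z)={1} D(X)={1,3,5}: X {1,3,5}->{3,5} => REVISION
Constraint 4 (U + Y = Z) on D(U)={3} D(Y)={2} D(Z)={1}: U {3}->{}; Y {2}->{}; Z {1}->{} => REVISION
Total revisions = 4

Answer: 4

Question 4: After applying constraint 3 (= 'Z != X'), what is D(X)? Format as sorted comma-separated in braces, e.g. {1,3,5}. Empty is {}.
Answer: {3,5}

Derivation:
Constraint 1 (U + Z = Y) on D(U)={1,2,3,5} D(Z)={1,2,3,4,5} D(Y)={2,3,4}: U {1,2,3,5}->{1,2,3}; Z {1,2,3,4,5}->{1,2,3}
Constraint 2 (Y + Z = U) on D(Y)={2,3,4} D(Z)={1,2,3} D(U)={1,2,3}: Y {2,3,4}->{2}; Z {1,2,3}->{1}; U {1,2,3}->{3}
Constraint 3 (Z != X) on D(Z)={1} D(X)={1,3,5}: X {1,3,5}->{3,5}
So after constraint 3: D(X) = {3,5}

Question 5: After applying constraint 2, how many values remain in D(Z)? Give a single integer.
Answer: 1

Derivation:
Constraint 1 (U + Z = Y) on D(U)={1,2,3,5} D(Z)={1,2,3,4,5} D(Y)={2,3,4}: U {1,2,3,5}->{1,2,3}; Z {1,2,3,4,5}->{1,2,3}
Constraint 2 (Y + Z = U) on D(Y)={2,3,4} D(Z)={1,2,3} D(U)={1,2,3}: Y {2,3,4}->{2}; Z {1,2,3}->{1}; U {1,2,3}->{3}
So after constraint 2: D(Z)={1}, size = 1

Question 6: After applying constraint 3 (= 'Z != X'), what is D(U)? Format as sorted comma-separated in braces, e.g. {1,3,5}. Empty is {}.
Constraint 1 (U + Z = Y) on D(U)={1,2,3,5} D(Z)={1,2,3,4,5} D(Y)={2,3,4}: U {1,2,3,5}->{1,2,3}; Z {1,2,3,4,5}->{1,2,3}
Constraint 2 (Y + Z = U) on D(Y)={2,3,4} D(Z)={1,2,3} D(U)={1,2,3}: Y {2,3,4}->{2}; Z {1,2,3}->{1}; U {1,2,3}->{3}
Constraint 3 (Z != X) on D(Z)={1} D(X)={1,3,5}: X {1,3,5}->{3,5}
So after constraint 3: D(U) = {3}

Answer: {3}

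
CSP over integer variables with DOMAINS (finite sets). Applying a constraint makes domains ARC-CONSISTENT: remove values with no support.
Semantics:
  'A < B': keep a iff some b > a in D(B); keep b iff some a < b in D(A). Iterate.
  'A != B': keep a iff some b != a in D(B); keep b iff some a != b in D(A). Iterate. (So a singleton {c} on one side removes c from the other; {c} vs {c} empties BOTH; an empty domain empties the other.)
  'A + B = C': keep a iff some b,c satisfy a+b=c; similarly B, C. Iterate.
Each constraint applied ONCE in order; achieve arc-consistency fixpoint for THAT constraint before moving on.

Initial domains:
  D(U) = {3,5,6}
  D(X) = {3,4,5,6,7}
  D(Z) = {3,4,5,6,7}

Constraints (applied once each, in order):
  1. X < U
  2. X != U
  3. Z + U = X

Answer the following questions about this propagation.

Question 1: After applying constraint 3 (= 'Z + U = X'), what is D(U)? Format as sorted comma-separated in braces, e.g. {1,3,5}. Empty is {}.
Answer: {}

Derivation:
Constraint 1 (X < U) on D(X)={3,4,5,6,7} D(U)={3,5,6}: X {3,4,5,6,7}->{3,4,5}; U {3,5,6}->{5,6}
Constraint 2 (X != U) on D(X)={3,4,5} D(U)={5,6}: no change
Constraint 3 (Z + U = X) on D(Z)={3,4,5,6,7} D(U)={5,6} D(X)={3,4,5}: Z {3,4,5,6,7}->{}; U {5,6}->{}; X {3,4,5}->{}
So after constraint 3: D(U) = {}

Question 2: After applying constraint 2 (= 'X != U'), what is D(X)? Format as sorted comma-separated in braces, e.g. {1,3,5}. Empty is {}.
Answer: {3,4,5}

Derivation:
Constraint 1 (X < U) on D(X)={3,4,5,6,7} D(U)={3,5,6}: X {3,4,5,6,7}->{3,4,5}; U {3,5,6}->{5,6}
Constraint 2 (X != U) on D(X)={3,4,5} D(U)={5,6}: no change
So after constraint 2: D(X) = {3,4,5}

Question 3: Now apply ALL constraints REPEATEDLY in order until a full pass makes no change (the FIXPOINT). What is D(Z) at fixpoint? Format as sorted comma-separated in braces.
pass 0 (initial): D(Z)={3,4,5,6,7}
pass 1: U {3,5,6}->{}; X {3,4,5,6,7}->{}; Z {3,4,5,6,7}->{}
pass 2: no change
Fixpoint after 2 passes: D(Z) = {}

Answer: {}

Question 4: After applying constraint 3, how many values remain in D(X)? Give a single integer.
Answer: 0

Derivation:
Constraint 1 (X < U) on D(X)={3,4,5,6,7} D(U)={3,5,6}: X {3,4,5,6,7}->{3,4,5}; U {3,5,6}->{5,6}
Constraint 2 (X != U) on D(X)={3,4,5} D(U)={5,6}: no change
Constraint 3 (Z + U = X) on D(Z)={3,4,5,6,7} D(U)={5,6} D(X)={3,4,5}: Z {3,4,5,6,7}->{}; U {5,6}->{}; X {3,4,5}->{}
So after constraint 3: D(X)={}, size = 0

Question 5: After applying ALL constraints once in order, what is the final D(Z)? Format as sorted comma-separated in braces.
Answer: {}

Derivation:
Constraint 1 (X < U) on D(X)={3,4,5,6,7} D(U)={3,5,6}: X {3,4,5,6,7}->{3,4,5}; U {3,5,6}->{5,6}
Constraint 2 (X != U) on D(X)={3,4,5} D(U)={5,6}: no change
Constraint 3 (Z + U = X) on D(Z)={3,4,5,6,7} D(U)={5,6} D(X)={3,4,5}: Z {3,4,5,6,7}->{}; U {5,6}->{}; X {3,4,5}->{}
So after all 3 constraints: D(Z) = {}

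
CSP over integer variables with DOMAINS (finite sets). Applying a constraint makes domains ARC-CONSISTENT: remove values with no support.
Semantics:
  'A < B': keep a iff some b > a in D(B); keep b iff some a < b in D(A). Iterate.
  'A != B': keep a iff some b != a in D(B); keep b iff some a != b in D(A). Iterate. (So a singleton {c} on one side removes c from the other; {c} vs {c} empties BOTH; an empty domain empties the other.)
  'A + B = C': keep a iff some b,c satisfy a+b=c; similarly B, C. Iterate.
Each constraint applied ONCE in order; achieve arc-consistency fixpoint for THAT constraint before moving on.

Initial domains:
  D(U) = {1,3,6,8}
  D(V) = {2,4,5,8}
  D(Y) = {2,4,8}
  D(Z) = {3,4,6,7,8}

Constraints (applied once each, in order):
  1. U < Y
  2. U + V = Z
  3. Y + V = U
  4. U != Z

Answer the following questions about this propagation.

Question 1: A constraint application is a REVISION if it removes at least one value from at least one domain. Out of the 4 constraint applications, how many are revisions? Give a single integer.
Constraint 1 (U < Y) on D(U)={1,3,6,8} D(Y)={2,4,8}: U {1,3,6,8}->{1,3,6} => REVISION
Constraint 2 (U + V = Z) on D(U)={1,3,6} D(V)={2,4,5,8} D(Z)={3,4,6,7,8}: V {2,4,5,8}->{2,4,5}; Z {3,4,6,7,8}->{3,6,7,8} => REVISION
Constraint 3 (Y + V = U) on D(Y)={2,4,8} D(V)={2,4,5} D(U)={1,3,6}: Y {2,4,8}->{2,4}; V {2,4,5}->{2,4}; U {1,3,6}->{6} => REVISION
Constraint 4 (U != Z) on D(U)={6} D(Z)={3,6,7,8}: Z {3,6,7,8}->{3,7,8} => REVISION
Total revisions = 4

Answer: 4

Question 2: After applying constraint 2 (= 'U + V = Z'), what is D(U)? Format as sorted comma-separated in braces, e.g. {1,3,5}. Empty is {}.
Constraint 1 (U < Y) on D(U)={1,3,6,8} D(Y)={2,4,8}: U {1,3,6,8}->{1,3,6}
Constraint 2 (U + V = Z) on D(U)={1,3,6} D(V)={2,4,5,8} D(Z)={3,4,6,7,8}: V {2,4,5,8}->{2,4,5}; Z {3,4,6,7,8}->{3,6,7,8}
So after constraint 2: D(U) = {1,3,6}

Answer: {1,3,6}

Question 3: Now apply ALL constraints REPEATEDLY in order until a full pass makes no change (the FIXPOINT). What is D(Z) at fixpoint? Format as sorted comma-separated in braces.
pass 0 (initial): D(Z)={3,4,6,7,8}
pass 1: U {1,3,6,8}->{6}; V {2,4,5,8}->{2,4}; Y {2,4,8}->{2,4}; Z {3,4,6,7,8}->{3,7,8}
pass 2: U {6}->{}; V {2,4}->{}; Y {2,4}->{}; Z {3,7,8}->{}
pass 3: no change
Fixpoint after 3 passes: D(Z) = {}

Answer: {}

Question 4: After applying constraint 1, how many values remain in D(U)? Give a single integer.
Answer: 3

Derivation:
Constraint 1 (U < Y) on D(U)={1,3,6,8} D(Y)={2,4,8}: U {1,3,6,8}->{1,3,6}
So after constraint 1: D(U)={1,3,6}, size = 3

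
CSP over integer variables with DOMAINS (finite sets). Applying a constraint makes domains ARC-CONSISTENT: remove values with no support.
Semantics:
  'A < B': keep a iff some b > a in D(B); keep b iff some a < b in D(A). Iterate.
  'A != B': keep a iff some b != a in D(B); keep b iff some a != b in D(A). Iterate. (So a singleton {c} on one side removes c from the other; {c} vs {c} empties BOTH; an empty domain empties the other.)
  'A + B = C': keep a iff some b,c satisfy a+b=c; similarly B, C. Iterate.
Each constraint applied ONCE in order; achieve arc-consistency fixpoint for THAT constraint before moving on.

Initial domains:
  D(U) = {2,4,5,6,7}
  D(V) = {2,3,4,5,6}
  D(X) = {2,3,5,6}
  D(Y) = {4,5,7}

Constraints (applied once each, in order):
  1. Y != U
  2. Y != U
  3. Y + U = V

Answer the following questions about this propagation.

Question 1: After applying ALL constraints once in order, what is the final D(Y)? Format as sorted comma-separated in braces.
Answer: {4}

Derivation:
Constraint 1 (Y != U) on D(Y)={4,5,7} D(U)={2,4,5,6,7}: no change
Constraint 2 (Y != U) on D(Y)={4,5,7} D(U)={2,4,5,6,7}: no change
Constraint 3 (Y + U = V) on D(Y)={4,5,7} D(U)={2,4,5,6,7} D(V)={2,3,4,5,6}: Y {4,5,7}->{4}; U {2,4,5,6,7}->{2}; V {2,3,4,5,6}->{6}
So after all 3 constraints: D(Y) = {4}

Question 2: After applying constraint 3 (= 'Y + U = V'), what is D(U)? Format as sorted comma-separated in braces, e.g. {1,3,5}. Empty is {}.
Constraint 1 (Y != U) on D(Y)={4,5,7} D(U)={2,4,5,6,7}: no change
Constraint 2 (Y != U) on D(Y)={4,5,7} D(U)={2,4,5,6,7}: no change
Constraint 3 (Y + U = V) on D(Y)={4,5,7} D(U)={2,4,5,6,7} D(V)={2,3,4,5,6}: Y {4,5,7}->{4}; U {2,4,5,6,7}->{2}; V {2,3,4,5,6}->{6}
So after constraint 3: D(U) = {2}

Answer: {2}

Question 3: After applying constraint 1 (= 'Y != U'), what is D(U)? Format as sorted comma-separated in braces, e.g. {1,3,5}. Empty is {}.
Constraint 1 (Y != U) on D(Y)={4,5,7} D(U)={2,4,5,6,7}: no change
So after constraint 1: D(U) = {2,4,5,6,7}

Answer: {2,4,5,6,7}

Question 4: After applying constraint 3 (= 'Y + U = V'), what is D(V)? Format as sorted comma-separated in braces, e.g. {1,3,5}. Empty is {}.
Answer: {6}

Derivation:
Constraint 1 (Y != U) on D(Y)={4,5,7} D(U)={2,4,5,6,7}: no change
Constraint 2 (Y != U) on D(Y)={4,5,7} D(U)={2,4,5,6,7}: no change
Constraint 3 (Y + U = V) on D(Y)={4,5,7} D(U)={2,4,5,6,7} D(V)={2,3,4,5,6}: Y {4,5,7}->{4}; U {2,4,5,6,7}->{2}; V {2,3,4,5,6}->{6}
So after constraint 3: D(V) = {6}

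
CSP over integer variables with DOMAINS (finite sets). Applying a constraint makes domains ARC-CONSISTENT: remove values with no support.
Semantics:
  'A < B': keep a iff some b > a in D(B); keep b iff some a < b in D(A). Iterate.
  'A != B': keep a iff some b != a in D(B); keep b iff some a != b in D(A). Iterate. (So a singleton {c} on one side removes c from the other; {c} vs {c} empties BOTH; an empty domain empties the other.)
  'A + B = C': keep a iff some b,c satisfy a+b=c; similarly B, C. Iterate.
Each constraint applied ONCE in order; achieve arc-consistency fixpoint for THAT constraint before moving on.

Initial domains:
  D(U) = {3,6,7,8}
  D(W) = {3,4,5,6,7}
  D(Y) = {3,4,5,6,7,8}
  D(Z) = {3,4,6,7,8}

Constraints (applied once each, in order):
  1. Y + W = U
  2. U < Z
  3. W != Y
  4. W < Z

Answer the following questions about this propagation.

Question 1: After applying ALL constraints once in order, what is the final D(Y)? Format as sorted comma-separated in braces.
Answer: {3,4,5}

Derivation:
Constraint 1 (Y + W = U) on D(Y)={3,4,5,6,7,8} D(W)={3,4,5,6,7} D(U)={3,6,7,8}: Y {3,4,5,6,7,8}->{3,4,5}; W {3,4,5,6,7}->{3,4,5}; U {3,6,7,8}->{6,7,8}
Constraint 2 (U < Z) on D(U)={6,7,8} D(Z)={3,4,6,7,8}: U {6,7,8}->{6,7}; Z {3,4,6,7,8}->{7,8}
Constraint 3 (W != Y) on D(W)={3,4,5} D(Y)={3,4,5}: no change
Constraint 4 (W < Z) on D(W)={3,4,5} D(Z)={7,8}: no change
So after all 4 constraints: D(Y) = {3,4,5}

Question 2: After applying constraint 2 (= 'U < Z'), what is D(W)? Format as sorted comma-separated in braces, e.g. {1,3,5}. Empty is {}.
Constraint 1 (Y + W = U) on D(Y)={3,4,5,6,7,8} D(W)={3,4,5,6,7} D(U)={3,6,7,8}: Y {3,4,5,6,7,8}->{3,4,5}; W {3,4,5,6,7}->{3,4,5}; U {3,6,7,8}->{6,7,8}
Constraint 2 (U < Z) on D(U)={6,7,8} D(Z)={3,4,6,7,8}: U {6,7,8}->{6,7}; Z {3,4,6,7,8}->{7,8}
So after constraint 2: D(W) = {3,4,5}

Answer: {3,4,5}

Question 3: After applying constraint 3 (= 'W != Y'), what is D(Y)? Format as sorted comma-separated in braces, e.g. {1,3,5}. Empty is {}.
Constraint 1 (Y + W = U) on D(Y)={3,4,5,6,7,8} D(W)={3,4,5,6,7} D(U)={3,6,7,8}: Y {3,4,5,6,7,8}->{3,4,5}; W {3,4,5,6,7}->{3,4,5}; U {3,6,7,8}->{6,7,8}
Constraint 2 (U < Z) on D(U)={6,7,8} D(Z)={3,4,6,7,8}: U {6,7,8}->{6,7}; Z {3,4,6,7,8}->{7,8}
Constraint 3 (W != Y) on D(W)={3,4,5} D(Y)={3,4,5}: no change
So after constraint 3: D(Y) = {3,4,5}

Answer: {3,4,5}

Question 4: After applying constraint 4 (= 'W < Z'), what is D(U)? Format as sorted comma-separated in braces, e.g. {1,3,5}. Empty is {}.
Constraint 1 (Y + W = U) on D(Y)={3,4,5,6,7,8} D(W)={3,4,5,6,7} D(U)={3,6,7,8}: Y {3,4,5,6,7,8}->{3,4,5}; W {3,4,5,6,7}->{3,4,5}; U {3,6,7,8}->{6,7,8}
Constraint 2 (U < Z) on D(U)={6,7,8} D(Z)={3,4,6,7,8}: U {6,7,8}->{6,7}; Z {3,4,6,7,8}->{7,8}
Constraint 3 (W != Y) on D(W)={3,4,5} D(Y)={3,4,5}: no change
Constraint 4 (W < Z) on D(W)={3,4,5} D(Z)={7,8}: no change
So after constraint 4: D(U) = {6,7}

Answer: {6,7}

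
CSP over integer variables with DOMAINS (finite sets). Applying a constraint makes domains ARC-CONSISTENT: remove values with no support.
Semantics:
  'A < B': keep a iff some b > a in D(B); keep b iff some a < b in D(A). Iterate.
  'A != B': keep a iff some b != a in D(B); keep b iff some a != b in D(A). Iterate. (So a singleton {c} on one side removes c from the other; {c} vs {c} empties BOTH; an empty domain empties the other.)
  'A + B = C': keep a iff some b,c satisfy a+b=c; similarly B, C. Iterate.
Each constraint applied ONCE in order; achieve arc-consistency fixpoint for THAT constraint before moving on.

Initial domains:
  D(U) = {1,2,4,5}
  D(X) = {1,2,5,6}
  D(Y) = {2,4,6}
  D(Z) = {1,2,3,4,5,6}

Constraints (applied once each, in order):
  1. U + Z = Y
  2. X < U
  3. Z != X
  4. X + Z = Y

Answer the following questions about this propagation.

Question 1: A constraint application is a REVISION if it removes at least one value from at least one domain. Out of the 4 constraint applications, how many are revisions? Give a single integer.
Answer: 2

Derivation:
Constraint 1 (U + Z = Y) on D(U)={1,2,4,5} D(Z)={1,2,3,4,5,6} D(Y)={2,4,6}: Z {1,2,3,4,5,6}->{1,2,3,4,5} => REVISION
Constraint 2 (X < U) on D(X)={1,2,5,6} D(U)={1,2,4,5}: X {1,2,5,6}->{1,2}; U {1,2,4,5}->{2,4,5} => REVISION
Constraint 3 (Z != X) on D(Z)={1,2,3,4,5} D(X)={1,2}: no change => not a revision
Constraint 4 (X + Z = Y) on D(X)={1,2} D(Z)={1,2,3,4,5} D(Y)={2,4,6}: no change => not a revision
Total revisions = 2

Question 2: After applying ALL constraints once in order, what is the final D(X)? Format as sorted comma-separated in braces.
Constraint 1 (U + Z = Y) on D(U)={1,2,4,5} D(Z)={1,2,3,4,5,6} D(Y)={2,4,6}: Z {1,2,3,4,5,6}->{1,2,3,4,5}
Constraint 2 (X < U) on D(X)={1,2,5,6} D(U)={1,2,4,5}: X {1,2,5,6}->{1,2}; U {1,2,4,5}->{2,4,5}
Constraint 3 (Z != X) on D(Z)={1,2,3,4,5} D(X)={1,2}: no change
Constraint 4 (X + Z = Y) on D(X)={1,2} D(Z)={1,2,3,4,5} D(Y)={2,4,6}: no change
So after all 4 constraints: D(X) = {1,2}

Answer: {1,2}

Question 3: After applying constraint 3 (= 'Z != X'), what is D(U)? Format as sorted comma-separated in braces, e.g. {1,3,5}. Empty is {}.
Constraint 1 (U + Z = Y) on D(U)={1,2,4,5} D(Z)={1,2,3,4,5,6} D(Y)={2,4,6}: Z {1,2,3,4,5,6}->{1,2,3,4,5}
Constraint 2 (X < U) on D(X)={1,2,5,6} D(U)={1,2,4,5}: X {1,2,5,6}->{1,2}; U {1,2,4,5}->{2,4,5}
Constraint 3 (Z != X) on D(Z)={1,2,3,4,5} D(X)={1,2}: no change
So after constraint 3: D(U) = {2,4,5}

Answer: {2,4,5}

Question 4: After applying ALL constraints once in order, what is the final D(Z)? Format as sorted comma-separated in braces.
Constraint 1 (U + Z = Y) on D(U)={1,2,4,5} D(Z)={1,2,3,4,5,6} D(Y)={2,4,6}: Z {1,2,3,4,5,6}->{1,2,3,4,5}
Constraint 2 (X < U) on D(X)={1,2,5,6} D(U)={1,2,4,5}: X {1,2,5,6}->{1,2}; U {1,2,4,5}->{2,4,5}
Constraint 3 (Z != X) on D(Z)={1,2,3,4,5} D(X)={1,2}: no change
Constraint 4 (X + Z = Y) on D(X)={1,2} D(Z)={1,2,3,4,5} D(Y)={2,4,6}: no change
So after all 4 constraints: D(Z) = {1,2,3,4,5}

Answer: {1,2,3,4,5}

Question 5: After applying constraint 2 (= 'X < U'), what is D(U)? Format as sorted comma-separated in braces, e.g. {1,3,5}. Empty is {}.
Answer: {2,4,5}

Derivation:
Constraint 1 (U + Z = Y) on D(U)={1,2,4,5} D(Z)={1,2,3,4,5,6} D(Y)={2,4,6}: Z {1,2,3,4,5,6}->{1,2,3,4,5}
Constraint 2 (X < U) on D(X)={1,2,5,6} D(U)={1,2,4,5}: X {1,2,5,6}->{1,2}; U {1,2,4,5}->{2,4,5}
So after constraint 2: D(U) = {2,4,5}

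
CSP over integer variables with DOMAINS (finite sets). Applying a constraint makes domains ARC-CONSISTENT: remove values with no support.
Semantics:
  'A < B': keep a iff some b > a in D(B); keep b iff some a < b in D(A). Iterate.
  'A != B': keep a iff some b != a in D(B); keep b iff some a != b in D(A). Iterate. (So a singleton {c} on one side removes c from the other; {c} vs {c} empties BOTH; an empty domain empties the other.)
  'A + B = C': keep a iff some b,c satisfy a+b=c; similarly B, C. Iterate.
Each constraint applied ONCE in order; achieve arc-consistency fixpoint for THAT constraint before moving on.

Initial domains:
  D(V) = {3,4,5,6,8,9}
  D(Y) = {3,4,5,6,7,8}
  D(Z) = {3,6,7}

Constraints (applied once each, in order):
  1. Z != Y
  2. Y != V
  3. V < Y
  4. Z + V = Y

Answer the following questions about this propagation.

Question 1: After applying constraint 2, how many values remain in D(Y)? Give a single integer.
Answer: 6

Derivation:
Constraint 1 (Z != Y) on D(Z)={3,6,7} D(Y)={3,4,5,6,7,8}: no change
Constraint 2 (Y != V) on D(Y)={3,4,5,6,7,8} D(V)={3,4,5,6,8,9}: no change
So after constraint 2: D(Y)={3,4,5,6,7,8}, size = 6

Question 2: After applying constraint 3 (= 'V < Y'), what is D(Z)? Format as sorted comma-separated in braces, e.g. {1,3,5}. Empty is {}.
Constraint 1 (Z != Y) on D(Z)={3,6,7} D(Y)={3,4,5,6,7,8}: no change
Constraint 2 (Y != V) on D(Y)={3,4,5,6,7,8} D(V)={3,4,5,6,8,9}: no change
Constraint 3 (V < Y) on D(V)={3,4,5,6,8,9} D(Y)={3,4,5,6,7,8}: V {3,4,5,6,8,9}->{3,4,5,6}; Y {3,4,5,6,7,8}->{4,5,6,7,8}
So after constraint 3: D(Z) = {3,6,7}

Answer: {3,6,7}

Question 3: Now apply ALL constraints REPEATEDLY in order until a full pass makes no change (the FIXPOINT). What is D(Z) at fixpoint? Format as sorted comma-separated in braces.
pass 0 (initial): D(Z)={3,6,7}
pass 1: V {3,4,5,6,8,9}->{3,4,5}; Y {3,4,5,6,7,8}->{6,7,8}; Z {3,6,7}->{3}
pass 2: no change
Fixpoint after 2 passes: D(Z) = {3}

Answer: {3}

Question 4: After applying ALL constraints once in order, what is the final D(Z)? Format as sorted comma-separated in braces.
Answer: {3}

Derivation:
Constraint 1 (Z != Y) on D(Z)={3,6,7} D(Y)={3,4,5,6,7,8}: no change
Constraint 2 (Y != V) on D(Y)={3,4,5,6,7,8} D(V)={3,4,5,6,8,9}: no change
Constraint 3 (V < Y) on D(V)={3,4,5,6,8,9} D(Y)={3,4,5,6,7,8}: V {3,4,5,6,8,9}->{3,4,5,6}; Y {3,4,5,6,7,8}->{4,5,6,7,8}
Constraint 4 (Z + V = Y) on D(Z)={3,6,7} D(V)={3,4,5,6} D(Y)={4,5,6,7,8}: Z {3,6,7}->{3}; V {3,4,5,6}->{3,4,5}; Y {4,5,6,7,8}->{6,7,8}
So after all 4 constraints: D(Z) = {3}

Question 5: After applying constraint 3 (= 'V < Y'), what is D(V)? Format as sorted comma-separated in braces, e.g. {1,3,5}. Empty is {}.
Constraint 1 (Z != Y) on D(Z)={3,6,7} D(Y)={3,4,5,6,7,8}: no change
Constraint 2 (Y != V) on D(Y)={3,4,5,6,7,8} D(V)={3,4,5,6,8,9}: no change
Constraint 3 (V < Y) on D(V)={3,4,5,6,8,9} D(Y)={3,4,5,6,7,8}: V {3,4,5,6,8,9}->{3,4,5,6}; Y {3,4,5,6,7,8}->{4,5,6,7,8}
So after constraint 3: D(V) = {3,4,5,6}

Answer: {3,4,5,6}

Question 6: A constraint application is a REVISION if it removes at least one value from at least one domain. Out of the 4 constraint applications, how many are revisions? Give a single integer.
Answer: 2

Derivation:
Constraint 1 (Z != Y) on D(Z)={3,6,7} D(Y)={3,4,5,6,7,8}: no change => not a revision
Constraint 2 (Y != V) on D(Y)={3,4,5,6,7,8} D(V)={3,4,5,6,8,9}: no change => not a revision
Constraint 3 (V < Y) on D(V)={3,4,5,6,8,9} D(Y)={3,4,5,6,7,8}: V {3,4,5,6,8,9}->{3,4,5,6}; Y {3,4,5,6,7,8}->{4,5,6,7,8} => REVISION
Constraint 4 (Z + V = Y) on D(Z)={3,6,7} D(V)={3,4,5,6} D(Y)={4,5,6,7,8}: Z {3,6,7}->{3}; V {3,4,5,6}->{3,4,5}; Y {4,5,6,7,8}->{6,7,8} => REVISION
Total revisions = 2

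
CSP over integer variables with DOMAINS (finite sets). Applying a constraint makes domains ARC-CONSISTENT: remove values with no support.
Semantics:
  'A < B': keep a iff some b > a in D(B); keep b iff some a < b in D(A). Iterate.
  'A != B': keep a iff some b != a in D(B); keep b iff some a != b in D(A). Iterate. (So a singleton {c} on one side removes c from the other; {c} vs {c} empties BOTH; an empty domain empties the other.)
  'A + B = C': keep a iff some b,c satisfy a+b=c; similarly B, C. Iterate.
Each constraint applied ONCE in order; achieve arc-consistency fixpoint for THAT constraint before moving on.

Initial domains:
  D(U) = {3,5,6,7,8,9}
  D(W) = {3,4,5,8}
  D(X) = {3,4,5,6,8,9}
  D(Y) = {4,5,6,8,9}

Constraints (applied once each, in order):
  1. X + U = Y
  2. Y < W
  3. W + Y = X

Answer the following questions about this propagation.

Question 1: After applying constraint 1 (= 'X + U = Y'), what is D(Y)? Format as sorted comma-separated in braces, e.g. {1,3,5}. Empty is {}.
Answer: {6,8,9}

Derivation:
Constraint 1 (X + U = Y) on D(X)={3,4,5,6,8,9} D(U)={3,5,6,7,8,9} D(Y)={4,5,6,8,9}: X {3,4,5,6,8,9}->{3,4,5,6}; U {3,5,6,7,8,9}->{3,5,6}; Y {4,5,6,8,9}->{6,8,9}
So after constraint 1: D(Y) = {6,8,9}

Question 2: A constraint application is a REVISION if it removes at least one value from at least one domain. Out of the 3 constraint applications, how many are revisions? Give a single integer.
Constraint 1 (X + U = Y) on D(X)={3,4,5,6,8,9} D(U)={3,5,6,7,8,9} D(Y)={4,5,6,8,9}: X {3,4,5,6,8,9}->{3,4,5,6}; U {3,5,6,7,8,9}->{3,5,6}; Y {4,5,6,8,9}->{6,8,9} => REVISION
Constraint 2 (Y < W) on D(Y)={6,8,9} D(W)={3,4,5,8}: Y {6,8,9}->{6}; W {3,4,5,8}->{8} => REVISION
Constraint 3 (W + Y = X) on D(W)={8} D(Y)={6} D(X)={3,4,5,6}: W {8}->{}; Y {6}->{}; X {3,4,5,6}->{} => REVISION
Total revisions = 3

Answer: 3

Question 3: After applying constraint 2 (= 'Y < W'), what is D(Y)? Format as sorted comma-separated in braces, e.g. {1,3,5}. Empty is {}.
Constraint 1 (X + U = Y) on D(X)={3,4,5,6,8,9} D(U)={3,5,6,7,8,9} D(Y)={4,5,6,8,9}: X {3,4,5,6,8,9}->{3,4,5,6}; U {3,5,6,7,8,9}->{3,5,6}; Y {4,5,6,8,9}->{6,8,9}
Constraint 2 (Y < W) on D(Y)={6,8,9} D(W)={3,4,5,8}: Y {6,8,9}->{6}; W {3,4,5,8}->{8}
So after constraint 2: D(Y) = {6}

Answer: {6}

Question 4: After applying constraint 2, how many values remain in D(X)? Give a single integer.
Answer: 4

Derivation:
Constraint 1 (X + U = Y) on D(X)={3,4,5,6,8,9} D(U)={3,5,6,7,8,9} D(Y)={4,5,6,8,9}: X {3,4,5,6,8,9}->{3,4,5,6}; U {3,5,6,7,8,9}->{3,5,6}; Y {4,5,6,8,9}->{6,8,9}
Constraint 2 (Y < W) on D(Y)={6,8,9} D(W)={3,4,5,8}: Y {6,8,9}->{6}; W {3,4,5,8}->{8}
So after constraint 2: D(X)={3,4,5,6}, size = 4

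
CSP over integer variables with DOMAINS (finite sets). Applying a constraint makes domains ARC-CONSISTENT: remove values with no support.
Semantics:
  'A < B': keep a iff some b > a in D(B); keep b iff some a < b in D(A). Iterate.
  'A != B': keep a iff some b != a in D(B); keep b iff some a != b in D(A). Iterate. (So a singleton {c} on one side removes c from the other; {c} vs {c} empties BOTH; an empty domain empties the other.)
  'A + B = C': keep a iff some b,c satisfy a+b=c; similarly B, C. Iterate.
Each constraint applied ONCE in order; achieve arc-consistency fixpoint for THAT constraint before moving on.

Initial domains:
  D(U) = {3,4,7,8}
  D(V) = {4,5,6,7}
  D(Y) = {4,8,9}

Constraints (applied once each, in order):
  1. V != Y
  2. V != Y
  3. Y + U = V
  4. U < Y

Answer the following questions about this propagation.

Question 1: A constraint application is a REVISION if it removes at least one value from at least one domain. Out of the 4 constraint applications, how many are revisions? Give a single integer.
Answer: 1

Derivation:
Constraint 1 (V != Y) on D(V)={4,5,6,7} D(Y)={4,8,9}: no change => not a revision
Constraint 2 (V != Y) on D(V)={4,5,6,7} D(Y)={4,8,9}: no change => not a revision
Constraint 3 (Y + U = V) on D(Y)={4,8,9} D(U)={3,4,7,8} D(V)={4,5,6,7}: Y {4,8,9}->{4}; U {3,4,7,8}->{3}; V {4,5,6,7}->{7} => REVISION
Constraint 4 (U < Y) on D(U)={3} D(Y)={4}: no change => not a revision
Total revisions = 1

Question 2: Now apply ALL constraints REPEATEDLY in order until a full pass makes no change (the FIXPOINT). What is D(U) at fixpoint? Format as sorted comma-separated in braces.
pass 0 (initial): D(U)={3,4,7,8}
pass 1: U {3,4,7,8}->{3}; V {4,5,6,7}->{7}; Y {4,8,9}->{4}
pass 2: no change
Fixpoint after 2 passes: D(U) = {3}

Answer: {3}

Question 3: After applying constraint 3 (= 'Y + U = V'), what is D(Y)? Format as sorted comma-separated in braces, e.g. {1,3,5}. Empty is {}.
Constraint 1 (V != Y) on D(V)={4,5,6,7} D(Y)={4,8,9}: no change
Constraint 2 (V != Y) on D(V)={4,5,6,7} D(Y)={4,8,9}: no change
Constraint 3 (Y + U = V) on D(Y)={4,8,9} D(U)={3,4,7,8} D(V)={4,5,6,7}: Y {4,8,9}->{4}; U {3,4,7,8}->{3}; V {4,5,6,7}->{7}
So after constraint 3: D(Y) = {4}

Answer: {4}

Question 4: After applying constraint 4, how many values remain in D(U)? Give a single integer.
Answer: 1

Derivation:
Constraint 1 (V != Y) on D(V)={4,5,6,7} D(Y)={4,8,9}: no change
Constraint 2 (V != Y) on D(V)={4,5,6,7} D(Y)={4,8,9}: no change
Constraint 3 (Y + U = V) on D(Y)={4,8,9} D(U)={3,4,7,8} D(V)={4,5,6,7}: Y {4,8,9}->{4}; U {3,4,7,8}->{3}; V {4,5,6,7}->{7}
Constraint 4 (U < Y) on D(U)={3} D(Y)={4}: no change
So after constraint 4: D(U)={3}, size = 1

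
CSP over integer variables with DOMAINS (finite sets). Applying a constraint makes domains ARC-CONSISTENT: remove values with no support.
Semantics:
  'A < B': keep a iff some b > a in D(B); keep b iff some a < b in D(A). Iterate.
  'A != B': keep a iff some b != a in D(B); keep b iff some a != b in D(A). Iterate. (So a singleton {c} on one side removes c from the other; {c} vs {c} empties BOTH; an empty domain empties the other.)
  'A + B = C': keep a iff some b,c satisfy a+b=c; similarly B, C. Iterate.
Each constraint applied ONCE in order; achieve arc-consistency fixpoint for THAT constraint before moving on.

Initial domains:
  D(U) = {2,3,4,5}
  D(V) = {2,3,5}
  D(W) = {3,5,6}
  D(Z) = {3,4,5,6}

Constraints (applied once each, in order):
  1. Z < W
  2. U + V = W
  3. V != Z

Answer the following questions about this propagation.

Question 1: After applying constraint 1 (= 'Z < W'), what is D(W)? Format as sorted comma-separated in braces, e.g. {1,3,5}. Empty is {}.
Answer: {5,6}

Derivation:
Constraint 1 (Z < W) on D(Z)={3,4,5,6} D(W)={3,5,6}: Z {3,4,5,6}->{3,4,5}; W {3,5,6}->{5,6}
So after constraint 1: D(W) = {5,6}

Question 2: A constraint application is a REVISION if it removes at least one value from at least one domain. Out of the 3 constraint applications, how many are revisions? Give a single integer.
Answer: 2

Derivation:
Constraint 1 (Z < W) on D(Z)={3,4,5,6} D(W)={3,5,6}: Z {3,4,5,6}->{3,4,5}; W {3,5,6}->{5,6} => REVISION
Constraint 2 (U + V = W) on D(U)={2,3,4,5} D(V)={2,3,5} D(W)={5,6}: U {2,3,4,5}->{2,3,4}; V {2,3,5}->{2,3} => REVISION
Constraint 3 (V != Z) on D(V)={2,3} D(Z)={3,4,5}: no change => not a revision
Total revisions = 2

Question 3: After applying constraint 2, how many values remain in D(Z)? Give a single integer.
Constraint 1 (Z < W) on D(Z)={3,4,5,6} D(W)={3,5,6}: Z {3,4,5,6}->{3,4,5}; W {3,5,6}->{5,6}
Constraint 2 (U + V = W) on D(U)={2,3,4,5} D(V)={2,3,5} D(W)={5,6}: U {2,3,4,5}->{2,3,4}; V {2,3,5}->{2,3}
So after constraint 2: D(Z)={3,4,5}, size = 3

Answer: 3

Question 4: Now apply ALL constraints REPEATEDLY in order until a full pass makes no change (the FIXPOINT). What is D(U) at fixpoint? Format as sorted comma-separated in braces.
Answer: {2,3,4}

Derivation:
pass 0 (initial): D(U)={2,3,4,5}
pass 1: U {2,3,4,5}->{2,3,4}; V {2,3,5}->{2,3}; W {3,5,6}->{5,6}; Z {3,4,5,6}->{3,4,5}
pass 2: no change
Fixpoint after 2 passes: D(U) = {2,3,4}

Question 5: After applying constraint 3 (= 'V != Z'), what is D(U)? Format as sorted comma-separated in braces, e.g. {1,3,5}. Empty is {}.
Answer: {2,3,4}

Derivation:
Constraint 1 (Z < W) on D(Z)={3,4,5,6} D(W)={3,5,6}: Z {3,4,5,6}->{3,4,5}; W {3,5,6}->{5,6}
Constraint 2 (U + V = W) on D(U)={2,3,4,5} D(V)={2,3,5} D(W)={5,6}: U {2,3,4,5}->{2,3,4}; V {2,3,5}->{2,3}
Constraint 3 (V != Z) on D(V)={2,3} D(Z)={3,4,5}: no change
So after constraint 3: D(U) = {2,3,4}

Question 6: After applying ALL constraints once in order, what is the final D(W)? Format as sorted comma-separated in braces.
Answer: {5,6}

Derivation:
Constraint 1 (Z < W) on D(Z)={3,4,5,6} D(W)={3,5,6}: Z {3,4,5,6}->{3,4,5}; W {3,5,6}->{5,6}
Constraint 2 (U + V = W) on D(U)={2,3,4,5} D(V)={2,3,5} D(W)={5,6}: U {2,3,4,5}->{2,3,4}; V {2,3,5}->{2,3}
Constraint 3 (V != Z) on D(V)={2,3} D(Z)={3,4,5}: no change
So after all 3 constraints: D(W) = {5,6}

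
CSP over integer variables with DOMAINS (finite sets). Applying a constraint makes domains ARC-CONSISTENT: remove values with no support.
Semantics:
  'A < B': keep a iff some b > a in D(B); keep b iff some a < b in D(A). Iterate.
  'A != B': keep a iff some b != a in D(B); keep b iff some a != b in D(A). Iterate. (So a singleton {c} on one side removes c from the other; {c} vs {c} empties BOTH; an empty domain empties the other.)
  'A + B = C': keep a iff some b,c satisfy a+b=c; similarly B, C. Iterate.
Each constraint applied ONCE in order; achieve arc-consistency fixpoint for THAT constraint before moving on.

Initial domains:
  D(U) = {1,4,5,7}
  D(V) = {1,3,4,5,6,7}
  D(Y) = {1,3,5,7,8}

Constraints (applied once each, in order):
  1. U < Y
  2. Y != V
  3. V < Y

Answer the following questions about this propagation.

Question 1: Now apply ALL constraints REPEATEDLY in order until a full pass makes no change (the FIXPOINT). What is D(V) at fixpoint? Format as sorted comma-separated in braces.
pass 0 (initial): D(V)={1,3,4,5,6,7}
pass 1: Y {1,3,5,7,8}->{3,5,7,8}
pass 2: no change
Fixpoint after 2 passes: D(V) = {1,3,4,5,6,7}

Answer: {1,3,4,5,6,7}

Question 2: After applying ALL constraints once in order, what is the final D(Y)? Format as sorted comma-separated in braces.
Answer: {3,5,7,8}

Derivation:
Constraint 1 (U < Y) on D(U)={1,4,5,7} D(Y)={1,3,5,7,8}: Y {1,3,5,7,8}->{3,5,7,8}
Constraint 2 (Y != V) on D(Y)={3,5,7,8} D(V)={1,3,4,5,6,7}: no change
Constraint 3 (V < Y) on D(V)={1,3,4,5,6,7} D(Y)={3,5,7,8}: no change
So after all 3 constraints: D(Y) = {3,5,7,8}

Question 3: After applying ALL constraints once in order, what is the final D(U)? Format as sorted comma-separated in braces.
Answer: {1,4,5,7}

Derivation:
Constraint 1 (U < Y) on D(U)={1,4,5,7} D(Y)={1,3,5,7,8}: Y {1,3,5,7,8}->{3,5,7,8}
Constraint 2 (Y != V) on D(Y)={3,5,7,8} D(V)={1,3,4,5,6,7}: no change
Constraint 3 (V < Y) on D(V)={1,3,4,5,6,7} D(Y)={3,5,7,8}: no change
So after all 3 constraints: D(U) = {1,4,5,7}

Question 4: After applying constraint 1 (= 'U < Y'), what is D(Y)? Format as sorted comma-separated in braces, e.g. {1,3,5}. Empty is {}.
Constraint 1 (U < Y) on D(U)={1,4,5,7} D(Y)={1,3,5,7,8}: Y {1,3,5,7,8}->{3,5,7,8}
So after constraint 1: D(Y) = {3,5,7,8}

Answer: {3,5,7,8}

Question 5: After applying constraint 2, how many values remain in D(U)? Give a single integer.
Answer: 4

Derivation:
Constraint 1 (U < Y) on D(U)={1,4,5,7} D(Y)={1,3,5,7,8}: Y {1,3,5,7,8}->{3,5,7,8}
Constraint 2 (Y != V) on D(Y)={3,5,7,8} D(V)={1,3,4,5,6,7}: no change
So after constraint 2: D(U)={1,4,5,7}, size = 4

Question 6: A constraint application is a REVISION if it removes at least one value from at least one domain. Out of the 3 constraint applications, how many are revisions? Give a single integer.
Constraint 1 (U < Y) on D(U)={1,4,5,7} D(Y)={1,3,5,7,8}: Y {1,3,5,7,8}->{3,5,7,8} => REVISION
Constraint 2 (Y != V) on D(Y)={3,5,7,8} D(V)={1,3,4,5,6,7}: no change => not a revision
Constraint 3 (V < Y) on D(V)={1,3,4,5,6,7} D(Y)={3,5,7,8}: no change => not a revision
Total revisions = 1

Answer: 1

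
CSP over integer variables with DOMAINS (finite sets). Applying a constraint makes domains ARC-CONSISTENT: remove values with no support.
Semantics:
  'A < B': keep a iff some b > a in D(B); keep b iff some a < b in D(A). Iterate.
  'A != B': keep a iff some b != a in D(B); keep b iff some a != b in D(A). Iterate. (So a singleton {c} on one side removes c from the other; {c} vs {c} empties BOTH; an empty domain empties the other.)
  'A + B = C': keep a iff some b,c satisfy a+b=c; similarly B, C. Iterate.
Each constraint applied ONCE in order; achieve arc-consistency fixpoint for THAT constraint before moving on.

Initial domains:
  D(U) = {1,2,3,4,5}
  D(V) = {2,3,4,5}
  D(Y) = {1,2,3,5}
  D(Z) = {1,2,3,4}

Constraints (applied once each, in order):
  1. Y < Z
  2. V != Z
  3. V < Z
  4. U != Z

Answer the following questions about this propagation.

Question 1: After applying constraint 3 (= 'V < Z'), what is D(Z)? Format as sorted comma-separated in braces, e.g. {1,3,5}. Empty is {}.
Constraint 1 (Y < Z) on D(Y)={1,2,3,5} D(Z)={1,2,3,4}: Y {1,2,3,5}->{1,2,3}; Z {1,2,3,4}->{2,3,4}
Constraint 2 (V != Z) on D(V)={2,3,4,5} D(Z)={2,3,4}: no change
Constraint 3 (V < Z) on D(V)={2,3,4,5} D(Z)={2,3,4}: V {2,3,4,5}->{2,3}; Z {2,3,4}->{3,4}
So after constraint 3: D(Z) = {3,4}

Answer: {3,4}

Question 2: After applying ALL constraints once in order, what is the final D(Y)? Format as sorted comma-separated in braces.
Answer: {1,2,3}

Derivation:
Constraint 1 (Y < Z) on D(Y)={1,2,3,5} D(Z)={1,2,3,4}: Y {1,2,3,5}->{1,2,3}; Z {1,2,3,4}->{2,3,4}
Constraint 2 (V != Z) on D(V)={2,3,4,5} D(Z)={2,3,4}: no change
Constraint 3 (V < Z) on D(V)={2,3,4,5} D(Z)={2,3,4}: V {2,3,4,5}->{2,3}; Z {2,3,4}->{3,4}
Constraint 4 (U != Z) on D(U)={1,2,3,4,5} D(Z)={3,4}: no change
So after all 4 constraints: D(Y) = {1,2,3}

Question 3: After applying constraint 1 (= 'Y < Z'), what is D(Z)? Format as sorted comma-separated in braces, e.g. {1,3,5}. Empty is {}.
Answer: {2,3,4}

Derivation:
Constraint 1 (Y < Z) on D(Y)={1,2,3,5} D(Z)={1,2,3,4}: Y {1,2,3,5}->{1,2,3}; Z {1,2,3,4}->{2,3,4}
So after constraint 1: D(Z) = {2,3,4}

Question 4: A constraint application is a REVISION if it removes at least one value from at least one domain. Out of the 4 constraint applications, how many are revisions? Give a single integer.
Constraint 1 (Y < Z) on D(Y)={1,2,3,5} D(Z)={1,2,3,4}: Y {1,2,3,5}->{1,2,3}; Z {1,2,3,4}->{2,3,4} => REVISION
Constraint 2 (V != Z) on D(V)={2,3,4,5} D(Z)={2,3,4}: no change => not a revision
Constraint 3 (V < Z) on D(V)={2,3,4,5} D(Z)={2,3,4}: V {2,3,4,5}->{2,3}; Z {2,3,4}->{3,4} => REVISION
Constraint 4 (U != Z) on D(U)={1,2,3,4,5} D(Z)={3,4}: no change => not a revision
Total revisions = 2

Answer: 2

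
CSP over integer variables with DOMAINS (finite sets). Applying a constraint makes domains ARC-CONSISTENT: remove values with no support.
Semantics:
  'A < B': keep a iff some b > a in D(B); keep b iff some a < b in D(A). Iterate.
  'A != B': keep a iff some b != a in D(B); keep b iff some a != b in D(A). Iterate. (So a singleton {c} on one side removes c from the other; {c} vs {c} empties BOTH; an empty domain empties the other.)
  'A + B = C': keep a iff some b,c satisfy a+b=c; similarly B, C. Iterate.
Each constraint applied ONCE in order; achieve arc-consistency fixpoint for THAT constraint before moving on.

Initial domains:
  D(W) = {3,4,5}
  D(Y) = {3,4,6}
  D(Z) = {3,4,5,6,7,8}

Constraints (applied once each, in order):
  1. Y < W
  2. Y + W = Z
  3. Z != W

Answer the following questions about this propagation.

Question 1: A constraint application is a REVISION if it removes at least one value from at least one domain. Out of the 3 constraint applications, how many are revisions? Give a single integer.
Answer: 2

Derivation:
Constraint 1 (Y < W) on D(Y)={3,4,6} D(W)={3,4,5}: Y {3,4,6}->{3,4}; W {3,4,5}->{4,5} => REVISION
Constraint 2 (Y + W = Z) on D(Y)={3,4} D(W)={4,5} D(Z)={3,4,5,6,7,8}: Z {3,4,5,6,7,8}->{7,8} => REVISION
Constraint 3 (Z != W) on D(Z)={7,8} D(W)={4,5}: no change => not a revision
Total revisions = 2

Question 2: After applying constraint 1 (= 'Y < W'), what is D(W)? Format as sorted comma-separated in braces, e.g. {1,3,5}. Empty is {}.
Constraint 1 (Y < W) on D(Y)={3,4,6} D(W)={3,4,5}: Y {3,4,6}->{3,4}; W {3,4,5}->{4,5}
So after constraint 1: D(W) = {4,5}

Answer: {4,5}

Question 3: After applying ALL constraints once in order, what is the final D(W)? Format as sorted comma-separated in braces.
Constraint 1 (Y < W) on D(Y)={3,4,6} D(W)={3,4,5}: Y {3,4,6}->{3,4}; W {3,4,5}->{4,5}
Constraint 2 (Y + W = Z) on D(Y)={3,4} D(W)={4,5} D(Z)={3,4,5,6,7,8}: Z {3,4,5,6,7,8}->{7,8}
Constraint 3 (Z != W) on D(Z)={7,8} D(W)={4,5}: no change
So after all 3 constraints: D(W) = {4,5}

Answer: {4,5}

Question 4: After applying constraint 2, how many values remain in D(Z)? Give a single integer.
Constraint 1 (Y < W) on D(Y)={3,4,6} D(W)={3,4,5}: Y {3,4,6}->{3,4}; W {3,4,5}->{4,5}
Constraint 2 (Y + W = Z) on D(Y)={3,4} D(W)={4,5} D(Z)={3,4,5,6,7,8}: Z {3,4,5,6,7,8}->{7,8}
So after constraint 2: D(Z)={7,8}, size = 2

Answer: 2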